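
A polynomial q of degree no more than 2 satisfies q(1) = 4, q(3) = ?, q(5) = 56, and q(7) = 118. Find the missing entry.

18

On equispaced nodes a degree-2 polynomial has vanishing third forward difference, so
  - q(1) + 3·q(3) - 3·q(5) + q(7) = 0.
Substituting the known values and solving for q(3):
  3·q(3) = 54
  q(3) = 18.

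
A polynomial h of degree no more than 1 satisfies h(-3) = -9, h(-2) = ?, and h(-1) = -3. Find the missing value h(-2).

-6

The 2 known points determine the degree-1 polynomial uniquely.
Write h(u) = au + b. Substituting each data point gives a linear system:
  -3a + b = -9
  -a + b = -3
Solving the system yields a = 3, b = 0.
So h(u) = 3u.
Then h(-2) = -6.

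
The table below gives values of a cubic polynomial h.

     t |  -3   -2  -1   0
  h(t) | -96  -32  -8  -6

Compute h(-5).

Forward differences of the values at t = -3, -2, -1, 0:
  h  : -96  -32  -8  -6
  Δ  : 64  24  2
  Δ^2: -40  -22
  Δ^3: 18
The third differences are constant, confirming degree 3.
Interpolating (Newton forward form) and evaluating at t = -5 gives h(-5) = -416.

-416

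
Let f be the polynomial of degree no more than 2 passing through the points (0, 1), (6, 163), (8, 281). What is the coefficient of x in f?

3

Write f(x) = ax^2 + bx + c. Substituting each data point gives a linear system:
  c = 1
  36a + 6b + c = 163
  64a + 8b + c = 281
Solving the system yields a = 4, b = 3, c = 1.
So f(x) = 4x^2 + 3x + 1.
The coefficient of x is 3.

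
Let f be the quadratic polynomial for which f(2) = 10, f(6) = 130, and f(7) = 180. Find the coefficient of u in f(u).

-2

Write f(u) = au^2 + bu + c. Substituting each data point gives a linear system:
  4a + 2b + c = 10
  36a + 6b + c = 130
  49a + 7b + c = 180
Solving the system yields a = 4, b = -2, c = -2.
So f(u) = 4u^2 - 2u - 2.
The coefficient of u is -2.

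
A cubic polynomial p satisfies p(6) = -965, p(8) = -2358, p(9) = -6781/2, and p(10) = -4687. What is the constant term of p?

-2

Write p(n) = an^3 + bn^2 + cn + d. Substituting each data point gives a linear system:
  216a + 36b + 6c + d = -965
  512a + 64b + 8c + d = -2358
  729a + 81b + 9c + d = -6781/2
  1000a + 100b + 10c + d = -4687
Solving the system yields a = -5, b = 3, c = 3/2, d = -2.
So p(n) = -5n^3 + 3n^2 + (3/2)n - 2.
The constant term is -2.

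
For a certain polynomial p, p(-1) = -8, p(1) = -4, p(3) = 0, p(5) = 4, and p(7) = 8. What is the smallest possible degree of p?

1

Forward differences of the values at t = -1, 1, 3, 5, 7:
  p  : -8  -4  0  4  8
  Δ  : 4  4  4  4
  Δ^2: 0  0  0
  Δ^3: 0  0
  Δ^4: 0
The first differences are constant (4) and nonzero, while all higher differences vanish, so the minimal degree is 1.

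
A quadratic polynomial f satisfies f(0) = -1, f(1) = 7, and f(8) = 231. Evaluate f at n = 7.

Using the Lagrange interpolation formula with nodes 0, 1, 8:
  L_0(n) = (n - 1)(n - 8) / 8
  L_1(n) = n(n - 8) / -7
  L_2(n) = n(n - 1) / 56
Then f(n) = -1·L_0(n) + 7·L_1(n) + 231·L_2(n).
Expanding and collecting terms gives f(n) = 3n^2 + 5n - 1.
Evaluating at n = 7: f(7) = 181.

181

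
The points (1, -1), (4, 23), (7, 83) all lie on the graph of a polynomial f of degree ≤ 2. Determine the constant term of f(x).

Write f(x) = ax^2 + bx + c. Substituting each data point gives a linear system:
  a + b + c = -1
  16a + 4b + c = 23
  49a + 7b + c = 83
Solving the system yields a = 2, b = -2, c = -1.
So f(x) = 2x² - 2x - 1.
The constant term is -1.

-1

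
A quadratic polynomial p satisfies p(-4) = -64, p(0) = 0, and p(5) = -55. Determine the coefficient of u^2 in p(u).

Write p(u) = au^2 + bu + c. Substituting each data point gives a linear system:
  16a - 4b + c = -64
  c = 0
  25a + 5b + c = -55
Solving the system yields a = -3, b = 4, c = 0.
So p(u) = -3u^2 + 4u.
The leading coefficient is -3.

-3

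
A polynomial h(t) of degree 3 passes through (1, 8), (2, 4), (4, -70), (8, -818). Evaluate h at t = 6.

Write h(t) = at^3 + bt^2 + ct + d. Substituting each data point gives a linear system:
  a + b + c + d = 8
  8a + 4b + 2c + d = 4
  64a + 16b + 4c + d = -70
  512a + 64b + 8c + d = -818
Solving the system yields a = -2, b = 3, c = 1, d = 6.
So h(t) = -2t^3 + 3t^2 + t + 6.
Then h(6) = -312.

-312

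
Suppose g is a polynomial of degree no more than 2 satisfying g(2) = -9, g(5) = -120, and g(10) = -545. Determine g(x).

g(x) = -6x^2 + 5x + 5

Write g(x) = ax^2 + bx + c. Substituting each data point gives a linear system:
  4a + 2b + c = -9
  25a + 5b + c = -120
  100a + 10b + c = -545
Solving the system yields a = -6, b = 5, c = 5.
So g(x) = -6x² + 5x + 5.
Check: g(2) = -9. ✓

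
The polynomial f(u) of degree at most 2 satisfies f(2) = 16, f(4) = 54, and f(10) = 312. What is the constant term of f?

Write f(u) = au^2 + bu + c. Substituting each data point gives a linear system:
  4a + 2b + c = 16
  16a + 4b + c = 54
  100a + 10b + c = 312
Solving the system yields a = 3, b = 1, c = 2.
So f(u) = 3u^2 + u + 2.
The constant term is 2.

2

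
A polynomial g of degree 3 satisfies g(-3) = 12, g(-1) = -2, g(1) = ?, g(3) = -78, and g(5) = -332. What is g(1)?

On equispaced nodes a degree-3 polynomial has vanishing fourth forward difference, so
  g(-3) - 4·g(-1) + 6·g(1) - 4·g(3) + g(5) = 0.
Substituting the known values and solving for g(1):
  6·g(1) = 0
  g(1) = 0.

0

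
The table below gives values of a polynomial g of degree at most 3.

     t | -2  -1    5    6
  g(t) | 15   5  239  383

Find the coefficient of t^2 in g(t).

5

Write g(t) = at^3 + bt^2 + ct + d. Substituting each data point gives a linear system:
  -8a + 4b - 2c + d = 15
  -a + b - c + d = 5
  125a + 25b + 5c + d = 239
  216a + 36b + 6c + d = 383
Solving the system yields a = 1, b = 5, c = -2, d = -1.
So g(t) = t³ + 5t² - 2t - 1.
The coefficient of t^2 is 5.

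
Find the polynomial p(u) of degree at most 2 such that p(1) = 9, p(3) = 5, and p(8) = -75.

Write p(u) = au^2 + bu + c. Substituting each data point gives a linear system:
  a + b + c = 9
  9a + 3b + c = 5
  64a + 8b + c = -75
Solving the system yields a = -2, b = 6, c = 5.
So p(u) = -2u^2 + 6u + 5.
Check: p(8) = -75. ✓

p(u) = -2u^2 + 6u + 5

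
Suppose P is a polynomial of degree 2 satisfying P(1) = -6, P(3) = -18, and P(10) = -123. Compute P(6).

Using the Lagrange interpolation formula with nodes 1, 3, 10:
  L_0(x) = (x - 3)(x - 10) / 18
  L_1(x) = (x - 1)(x - 10) / -14
  L_2(x) = (x - 1)(x - 3) / 63
Then P(x) = -6·L_0(x) - 18·L_1(x) - 123·L_2(x).
Expanding and collecting terms gives P(x) = -x^2 - 2x - 3.
Evaluating at x = 6: P(6) = -51.

-51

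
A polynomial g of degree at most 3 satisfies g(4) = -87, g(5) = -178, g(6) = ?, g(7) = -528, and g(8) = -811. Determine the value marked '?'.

On equispaced nodes a degree-3 polynomial has vanishing fourth forward difference, so
  g(4) - 4·g(5) + 6·g(6) - 4·g(7) + g(8) = 0.
Substituting the known values and solving for g(6):
  6·g(6) = -1926
  g(6) = -321.

-321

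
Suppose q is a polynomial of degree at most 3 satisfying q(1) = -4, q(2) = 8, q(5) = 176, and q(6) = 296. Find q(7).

Write q(x) = ax^3 + bx^2 + cx + d. Substituting each data point gives a linear system:
  a + b + c + d = -4
  8a + 4b + 2c + d = 8
  125a + 25b + 5c + d = 176
  216a + 36b + 6c + d = 296
Solving the system yields a = 1, b = 3, c = -4, d = -4.
So q(x) = x^3 + 3x^2 - 4x - 4.
Then q(7) = 458.

458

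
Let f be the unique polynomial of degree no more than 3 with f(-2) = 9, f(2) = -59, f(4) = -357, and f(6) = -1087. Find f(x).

Write f(x) = ax^3 + bx^2 + cx + d. Substituting each data point gives a linear system:
  -8a + 4b - 2c + d = 9
  8a + 4b + 2c + d = -59
  64a + 16b + 4c + d = -357
  216a + 36b + 6c + d = -1087
Solving the system yields a = -4, b = -6, c = -1, d = -1.
So f(x) = -4x^3 - 6x^2 - x - 1.
Check: f(4) = -357. ✓

f(x) = -4x^3 - 6x^2 - x - 1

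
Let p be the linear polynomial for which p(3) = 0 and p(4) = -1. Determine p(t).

p(t) = -t + 3

Write p(t) = at + b. Substituting each data point gives a linear system:
  3a + b = 0
  4a + b = -1
Solving the system yields a = -1, b = 3.
So p(t) = -t + 3.
Check: p(4) = -1. ✓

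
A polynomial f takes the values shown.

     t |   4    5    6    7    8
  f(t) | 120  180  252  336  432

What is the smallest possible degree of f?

Forward differences of the values at t = 4, 5, 6, 7, 8:
  f  : 120  180  252  336  432
  Δ  : 60  72  84  96
  Δ^2: 12  12  12
  Δ^3: 0  0
  Δ^4: 0
The second differences are constant (12) and nonzero, while all higher differences vanish, so the minimal degree is 2.

2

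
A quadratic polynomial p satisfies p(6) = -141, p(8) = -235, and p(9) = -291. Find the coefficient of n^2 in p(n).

-3

Write p(n) = an^2 + bn + c. Substituting each data point gives a linear system:
  36a + 6b + c = -141
  64a + 8b + c = -235
  81a + 9b + c = -291
Solving the system yields a = -3, b = -5, c = -3.
So p(n) = -3n^2 - 5n - 3.
The leading coefficient is -3.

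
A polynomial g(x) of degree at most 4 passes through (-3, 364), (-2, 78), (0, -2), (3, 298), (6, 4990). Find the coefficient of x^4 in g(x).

4

Write g(x) = ax^4 + bx^3 + cx^2 + dx + e. Substituting each data point gives a linear system:
  81a - 27b + 9c - 3d + e = 364
  16a - 8b + 4c - 2d + e = 78
  e = -2
  81a + 27b + 9c + 3d + e = 298
  1296a + 216b + 36c + 6d + e = 4990
Solving the system yields a = 4, b = -1, c = 1, d = -2, e = -2.
So g(x) = 4x^4 - x^3 + x^2 - 2x - 2.
The leading coefficient is 4.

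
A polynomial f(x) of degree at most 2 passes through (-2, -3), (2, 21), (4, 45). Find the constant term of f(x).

5

Write f(x) = ax^2 + bx + c. Substituting each data point gives a linear system:
  4a - 2b + c = -3
  4a + 2b + c = 21
  16a + 4b + c = 45
Solving the system yields a = 1, b = 6, c = 5.
So f(x) = x^2 + 6x + 5.
The constant term is 5.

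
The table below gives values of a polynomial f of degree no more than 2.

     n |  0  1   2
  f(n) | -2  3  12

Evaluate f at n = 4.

42

Write f(n) = an^2 + bn + c. Substituting each data point gives a linear system:
  c = -2
  a + b + c = 3
  4a + 2b + c = 12
Solving the system yields a = 2, b = 3, c = -2.
So f(n) = 2n^2 + 3n - 2.
Then f(4) = 42.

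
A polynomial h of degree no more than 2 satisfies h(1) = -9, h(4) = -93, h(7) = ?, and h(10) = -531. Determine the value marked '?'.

The 3 known points determine the degree-2 polynomial uniquely.
Write h(s) = as^2 + bs + c. Substituting each data point gives a linear system:
  a + b + c = -9
  16a + 4b + c = -93
  100a + 10b + c = -531
Solving the system yields a = -5, b = -3, c = -1.
So h(s) = -5s^2 - 3s - 1.
Then h(7) = -267.

-267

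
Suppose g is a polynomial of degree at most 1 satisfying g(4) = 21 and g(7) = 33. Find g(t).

Write g(t) = at + b. Substituting each data point gives a linear system:
  4a + b = 21
  7a + b = 33
Solving the system yields a = 4, b = 5.
So g(t) = 4t + 5.
Check: g(4) = 21. ✓

g(t) = 4t + 5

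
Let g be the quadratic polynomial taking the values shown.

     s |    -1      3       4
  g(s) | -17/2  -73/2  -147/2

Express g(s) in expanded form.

Write g(s) = as^2 + bs + c. Substituting each data point gives a linear system:
  a - b + c = -17/2
  9a + 3b + c = -73/2
  16a + 4b + c = -147/2
Solving the system yields a = -6, b = 5, c = 5/2.
So g(s) = -6s² + 5s + 5/2.
Check: g(3) = -73/2. ✓

g(s) = -6s^2 + 5s + 5/2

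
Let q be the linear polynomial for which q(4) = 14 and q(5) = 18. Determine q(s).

q(s) = 4s - 2

Write q(s) = as + b. Substituting each data point gives a linear system:
  4a + b = 14
  5a + b = 18
Solving the system yields a = 4, b = -2.
So q(s) = 4s - 2.
Check: q(5) = 18. ✓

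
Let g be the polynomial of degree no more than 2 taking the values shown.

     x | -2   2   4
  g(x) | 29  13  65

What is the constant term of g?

Write g(x) = ax^2 + bx + c. Substituting each data point gives a linear system:
  4a - 2b + c = 29
  4a + 2b + c = 13
  16a + 4b + c = 65
Solving the system yields a = 5, b = -4, c = 1.
So g(x) = 5x² - 4x + 1.
The constant term is 1.

1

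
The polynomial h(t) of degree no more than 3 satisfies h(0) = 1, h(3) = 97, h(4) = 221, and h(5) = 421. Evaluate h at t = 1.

5

Write h(t) = at^3 + bt^2 + ct + d. Substituting each data point gives a linear system:
  d = 1
  27a + 9b + 3c + d = 97
  64a + 16b + 4c + d = 221
  125a + 25b + 5c + d = 421
Solving the system yields a = 3, b = 2, c = -1, d = 1.
So h(t) = 3t^3 + 2t^2 - t + 1.
Then h(1) = 5.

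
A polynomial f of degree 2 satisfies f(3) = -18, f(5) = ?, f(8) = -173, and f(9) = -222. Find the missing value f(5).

-62

The 3 known points determine the degree-2 polynomial uniquely.
Write f(u) = au^2 + bu + c. Substituting each data point gives a linear system:
  9a + 3b + c = -18
  64a + 8b + c = -173
  81a + 9b + c = -222
Solving the system yields a = -3, b = 2, c = 3.
So f(u) = -3u^2 + 2u + 3.
Then f(5) = -62.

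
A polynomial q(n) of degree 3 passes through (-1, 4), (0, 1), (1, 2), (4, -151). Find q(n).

Write q(n) = an^3 + bn^2 + cn + d. Substituting each data point gives a linear system:
  -a + b - c + d = 4
  d = 1
  a + b + c + d = 2
  64a + 16b + 4c + d = -151
Solving the system yields a = -3, b = 2, c = 2, d = 1.
So q(n) = -3n^3 + 2n^2 + 2n + 1.
Check: q(0) = 1. ✓

q(n) = -3n^3 + 2n^2 + 2n + 1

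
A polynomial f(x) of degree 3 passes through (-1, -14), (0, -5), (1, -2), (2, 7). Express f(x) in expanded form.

f(x) = 2x^3 - 3x^2 + 4x - 5

Using the Lagrange interpolation formula with nodes -1, 0, 1, 2:
  L_0(x) = x(x - 1)(x - 2) / -6
  L_1(x) = (x + 1)(x - 1)(x - 2) / 2
  L_2(x) = (x + 1)x(x - 2) / -2
  L_3(x) = (x + 1)x(x - 1) / 6
Then f(x) = -14·L_0(x) - 5·L_1(x) - 2·L_2(x) + 7·L_3(x).
Expanding and collecting terms gives f(x) = 2x^3 - 3x^2 + 4x - 5.
Check: f(-1) = -14. ✓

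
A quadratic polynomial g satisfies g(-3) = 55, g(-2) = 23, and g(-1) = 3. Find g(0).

Forward differences of the values at u = -3, -2, -1:
  g  : 55  23  3
  Δ  : -32  -20
  Δ^2: 12
The second differences are constant, confirming degree 2.
Interpolating (Newton forward form) and evaluating at u = 0 gives g(0) = -5.

-5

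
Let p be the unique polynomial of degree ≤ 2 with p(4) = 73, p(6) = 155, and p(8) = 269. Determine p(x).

p(x) = 4x^2 + x + 5

Using the Lagrange interpolation formula with nodes 4, 6, 8:
  L_0(x) = (x - 6)(x - 8) / 8
  L_1(x) = (x - 4)(x - 8) / -4
  L_2(x) = (x - 4)(x - 6) / 8
Then p(x) = 73·L_0(x) + 155·L_1(x) + 269·L_2(x).
Expanding and collecting terms gives p(x) = 4x^2 + x + 5.
Check: p(6) = 155. ✓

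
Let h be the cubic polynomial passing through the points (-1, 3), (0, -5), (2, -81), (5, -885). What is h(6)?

-1481

Write h(n) = an^3 + bn^2 + cn + d. Substituting each data point gives a linear system:
  -a + b - c + d = 3
  d = -5
  8a + 4b + 2c + d = -81
  125a + 25b + 5c + d = -885
Solving the system yields a = -6, b = -4, c = -6, d = -5.
So h(n) = -6n³ - 4n² - 6n - 5.
Then h(6) = -1481.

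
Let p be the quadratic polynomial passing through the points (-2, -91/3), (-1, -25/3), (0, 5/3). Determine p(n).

Write p(n) = an^2 + bn + c. Substituting each data point gives a linear system:
  4a - 2b + c = -91/3
  a - b + c = -25/3
  c = 5/3
Solving the system yields a = -6, b = 4, c = 5/3.
So p(n) = -6n^2 + 4n + 5/3.
Check: p(-1) = -25/3. ✓

p(n) = -6n^2 + 4n + 5/3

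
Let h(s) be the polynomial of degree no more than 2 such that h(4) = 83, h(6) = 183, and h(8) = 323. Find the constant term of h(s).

Write h(s) = as^2 + bs + c. Substituting each data point gives a linear system:
  16a + 4b + c = 83
  36a + 6b + c = 183
  64a + 8b + c = 323
Solving the system yields a = 5, b = 0, c = 3.
So h(s) = 5s^2 + 3.
The constant term is 3.

3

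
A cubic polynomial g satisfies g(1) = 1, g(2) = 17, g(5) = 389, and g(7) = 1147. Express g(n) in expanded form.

Using the Lagrange interpolation formula with nodes 1, 2, 5, 7:
  L_0(n) = (n - 2)(n - 5)(n - 7) / -24
  L_1(n) = (n - 1)(n - 5)(n - 7) / 15
  L_2(n) = (n - 1)(n - 2)(n - 7) / -24
  L_3(n) = (n - 1)(n - 2)(n - 5) / 60
Then g(n) = 1·L_0(n) + 17·L_1(n) + 389·L_2(n) + 1147·L_3(n).
Expanding and collecting terms gives g(n) = 4n³ - 5n² + 3n - 1.
Check: g(2) = 17. ✓

g(n) = 4n^3 - 5n^2 + 3n - 1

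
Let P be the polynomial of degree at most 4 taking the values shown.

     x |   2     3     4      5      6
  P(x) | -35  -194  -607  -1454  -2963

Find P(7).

Forward differences of the values at x = 2, 3, 4, 5, 6:
  P  : -35  -194  -607  -1454  -2963
  Δ  : -159  -413  -847  -1509
  Δ^2: -254  -434  -662
  Δ^3: -180  -228
  Δ^4: -48
The fourth differences are constant, confirming degree 4.
Interpolating (Newton forward form) and evaluating at x = 7 gives P(7) = -5410.

-5410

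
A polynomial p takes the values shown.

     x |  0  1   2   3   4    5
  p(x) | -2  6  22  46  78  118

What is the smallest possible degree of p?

Forward differences of the values at x = 0, 1, 2, 3, 4, 5:
  p  : -2  6  22  46  78  118
  Δ  : 8  16  24  32  40
  Δ^2: 8  8  8  8
  Δ^3: 0  0  0
  Δ^4: 0  0
  Δ^5: 0
The second differences are constant (8) and nonzero, while all higher differences vanish, so the minimal degree is 2.

2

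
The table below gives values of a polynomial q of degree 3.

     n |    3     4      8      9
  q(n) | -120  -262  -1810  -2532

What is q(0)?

Write q(n) = an^3 + bn^2 + cn + d. Substituting each data point gives a linear system:
  27a + 9b + 3c + d = -120
  64a + 16b + 4c + d = -262
  512a + 64b + 8c + d = -1810
  729a + 81b + 9c + d = -2532
Solving the system yields a = -3, b = -4, c = -3, d = 6.
So q(n) = -3n^3 - 4n^2 - 3n + 6.
Then q(0) = 6.

6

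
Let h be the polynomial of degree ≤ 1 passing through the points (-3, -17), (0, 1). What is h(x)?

h(x) = 6x + 1

Using the Lagrange interpolation formula with nodes -3, 0:
  L_0(x) = x / -3
  L_1(x) = (x + 3) / 3
Then h(x) = -17·L_0(x) + 1·L_1(x).
Expanding and collecting terms gives h(x) = 6x + 1.
Check: h(0) = 1. ✓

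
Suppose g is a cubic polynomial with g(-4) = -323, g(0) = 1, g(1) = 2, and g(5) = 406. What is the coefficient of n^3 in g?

4

Write g(n) = an^3 + bn^2 + cn + d. Substituting each data point gives a linear system:
  -64a + 16b - 4c + d = -323
  d = 1
  a + b + c + d = 2
  125a + 25b + 5c + d = 406
Solving the system yields a = 4, b = -4, c = 1, d = 1.
So g(n) = 4n³ - 4n² + n + 1.
The leading coefficient is 4.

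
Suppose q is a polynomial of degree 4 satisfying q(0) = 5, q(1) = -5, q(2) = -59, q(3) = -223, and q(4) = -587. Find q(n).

q(n) = -n^4 - 5n^3 - 4n + 5

Using the Lagrange interpolation formula with nodes 0, 1, 2, 3, 4:
  L_0(n) = (n - 1)(n - 2)(n - 3)(n - 4) / 24
  L_1(n) = n(n - 2)(n - 3)(n - 4) / -6
  L_2(n) = n(n - 1)(n - 3)(n - 4) / 4
  L_3(n) = n(n - 1)(n - 2)(n - 4) / -6
  L_4(n) = n(n - 1)(n - 2)(n - 3) / 24
Then q(n) = 5·L_0(n) - 5·L_1(n) - 59·L_2(n) - 223·L_3(n) - 587·L_4(n).
Expanding and collecting terms gives q(n) = -n⁴ - 5n³ - 4n + 5.
Check: q(1) = -5. ✓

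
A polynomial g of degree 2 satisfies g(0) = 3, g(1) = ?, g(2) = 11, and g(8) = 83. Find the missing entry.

The 3 known points determine the degree-2 polynomial uniquely.
Write g(s) = as^2 + bs + c. Substituting each data point gives a linear system:
  c = 3
  4a + 2b + c = 11
  64a + 8b + c = 83
Solving the system yields a = 1, b = 2, c = 3.
So g(s) = s^2 + 2s + 3.
Then g(1) = 6.

6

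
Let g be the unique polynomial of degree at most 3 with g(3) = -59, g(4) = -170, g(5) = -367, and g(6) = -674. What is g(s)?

g(s) = -4s^3 + 5s^2 + 2s - 2

Using the Lagrange interpolation formula with nodes 3, 4, 5, 6:
  L_0(s) = (s - 4)(s - 5)(s - 6) / -6
  L_1(s) = (s - 3)(s - 5)(s - 6) / 2
  L_2(s) = (s - 3)(s - 4)(s - 6) / -2
  L_3(s) = (s - 3)(s - 4)(s - 5) / 6
Then g(s) = -59·L_0(s) - 170·L_1(s) - 367·L_2(s) - 674·L_3(s).
Expanding and collecting terms gives g(s) = -4s^3 + 5s^2 + 2s - 2.
Check: g(6) = -674. ✓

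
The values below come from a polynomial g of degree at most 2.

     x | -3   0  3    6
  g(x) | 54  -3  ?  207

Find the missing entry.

48

On equispaced nodes a degree-2 polynomial has vanishing third forward difference, so
  - g(-3) + 3·g(0) - 3·g(3) + g(6) = 0.
Substituting the known values and solving for g(3):
  -3·g(3) = -144
  g(3) = 48.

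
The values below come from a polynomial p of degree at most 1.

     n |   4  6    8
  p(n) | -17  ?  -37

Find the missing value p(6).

-27

The 2 known points determine the degree-1 polynomial uniquely.
Write p(n) = an + b. Substituting each data point gives a linear system:
  4a + b = -17
  8a + b = -37
Solving the system yields a = -5, b = 3.
So p(n) = -5n + 3.
Then p(6) = -27.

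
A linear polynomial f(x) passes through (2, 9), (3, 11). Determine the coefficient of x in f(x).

Write f(x) = ax + b. Substituting each data point gives a linear system:
  2a + b = 9
  3a + b = 11
Solving the system yields a = 2, b = 5.
So f(x) = 2x + 5.
The leading coefficient is 2.

2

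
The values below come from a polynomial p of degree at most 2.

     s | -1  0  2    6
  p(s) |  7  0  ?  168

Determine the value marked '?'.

16

The 3 known points determine the degree-2 polynomial uniquely.
Write p(s) = as^2 + bs + c. Substituting each data point gives a linear system:
  a - b + c = 7
  c = 0
  36a + 6b + c = 168
Solving the system yields a = 5, b = -2, c = 0.
So p(s) = 5s² - 2s.
Then p(2) = 16.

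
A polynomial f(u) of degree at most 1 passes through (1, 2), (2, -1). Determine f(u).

Write f(u) = au + b. Substituting each data point gives a linear system:
  a + b = 2
  2a + b = -1
Solving the system yields a = -3, b = 5.
So f(u) = -3u + 5.
Check: f(2) = -1. ✓

f(u) = -3u + 5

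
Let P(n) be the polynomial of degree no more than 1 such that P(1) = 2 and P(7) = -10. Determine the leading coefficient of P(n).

-2

Write P(n) = an + b. Substituting each data point gives a linear system:
  a + b = 2
  7a + b = -10
Solving the system yields a = -2, b = 4.
So P(n) = -2n + 4.
The leading coefficient is -2.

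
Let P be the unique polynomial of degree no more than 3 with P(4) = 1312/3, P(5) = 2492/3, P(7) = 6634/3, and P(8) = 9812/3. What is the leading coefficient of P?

6

Write P(x) = ax^3 + bx^2 + cx + d. Substituting each data point gives a linear system:
  64a + 16b + 4c + d = 1312/3
  125a + 25b + 5c + d = 2492/3
  343a + 49b + 7c + d = 6634/3
  512a + 64b + 8c + d = 9812/3
Solving the system yields a = 6, b = 3, c = 1/3, d = 4.
So P(x) = 6x^3 + 3x^2 + (1/3)x + 4.
The leading coefficient is 6.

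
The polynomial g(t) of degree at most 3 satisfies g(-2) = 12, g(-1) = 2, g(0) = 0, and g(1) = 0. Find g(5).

-100

Using the Lagrange interpolation formula with nodes -2, -1, 0, 1:
  L_0(t) = (t + 1)t(t - 1) / -6
  L_1(t) = (t + 2)t(t - 1) / 2
  L_2(t) = (t + 2)(t + 1)(t - 1) / -2
  L_3(t) = (t + 2)(t + 1)t / 6
Then g(t) = 12·L_0(t) + 2·L_1(t) + 0·L_2(t) + 0·L_3(t).
Expanding and collecting terms gives g(t) = -t^3 + t^2.
Evaluating at t = 5: g(5) = -100.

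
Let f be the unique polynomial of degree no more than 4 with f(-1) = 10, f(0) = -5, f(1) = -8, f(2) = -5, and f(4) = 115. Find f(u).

f(u) = u^4 - 3u^3 + 5u^2 - 6u - 5

Using the Lagrange interpolation formula with nodes -1, 0, 1, 2, 4:
  L_0(u) = u(u - 1)(u - 2)(u - 4) / 30
  L_1(u) = (u + 1)(u - 1)(u - 2)(u - 4) / -8
  L_2(u) = (u + 1)u(u - 2)(u - 4) / 6
  L_3(u) = (u + 1)u(u - 1)(u - 4) / -12
  L_4(u) = (u + 1)u(u - 1)(u - 2) / 120
Then f(u) = 10·L_0(u) - 5·L_1(u) - 8·L_2(u) - 5·L_3(u) + 115·L_4(u).
Expanding and collecting terms gives f(u) = u⁴ - 3u³ + 5u² - 6u - 5.
Check: f(0) = -5. ✓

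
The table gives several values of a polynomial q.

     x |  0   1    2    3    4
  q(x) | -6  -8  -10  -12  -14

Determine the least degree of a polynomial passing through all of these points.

Forward differences of the values at x = 0, 1, 2, 3, 4:
  q  : -6  -8  -10  -12  -14
  Δ  : -2  -2  -2  -2
  Δ^2: 0  0  0
  Δ^3: 0  0
  Δ^4: 0
The first differences are constant (-2) and nonzero, while all higher differences vanish, so the minimal degree is 1.

1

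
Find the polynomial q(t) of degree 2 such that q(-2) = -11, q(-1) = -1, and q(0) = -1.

q(t) = -5t^2 - 5t - 1

Using the Lagrange interpolation formula with nodes -2, -1, 0:
  L_0(t) = (t + 1)t / 2
  L_1(t) = (t + 2)t / -1
  L_2(t) = (t + 2)(t + 1) / 2
Then q(t) = -11·L_0(t) - 1·L_1(t) - 1·L_2(t).
Expanding and collecting terms gives q(t) = -5t^2 - 5t - 1.
Check: q(-2) = -11. ✓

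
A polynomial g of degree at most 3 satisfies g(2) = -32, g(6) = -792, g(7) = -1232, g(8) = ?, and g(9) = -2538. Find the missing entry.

-1808

The 4 known points determine the degree-3 polynomial uniquely.
Write g(u) = au^3 + bu^2 + cu + d. Substituting each data point gives a linear system:
  8a + 4b + 2c + d = -32
  216a + 36b + 6c + d = -792
  343a + 49b + 7c + d = -1232
  729a + 81b + 9c + d = -2538
Solving the system yields a = -3, b = -5, c = 6, d = 0.
So g(u) = -3u^3 - 5u^2 + 6u.
Then g(8) = -1808.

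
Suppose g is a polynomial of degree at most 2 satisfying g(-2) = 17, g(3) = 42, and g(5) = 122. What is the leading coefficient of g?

Write g(x) = ax^2 + bx + c. Substituting each data point gives a linear system:
  4a - 2b + c = 17
  9a + 3b + c = 42
  25a + 5b + c = 122
Solving the system yields a = 5, b = 0, c = -3.
So g(x) = 5x² - 3.
The leading coefficient is 5.

5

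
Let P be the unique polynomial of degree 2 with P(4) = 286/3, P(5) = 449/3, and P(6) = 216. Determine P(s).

Using the Lagrange interpolation formula with nodes 4, 5, 6:
  L_0(s) = (s - 5)(s - 6) / 2
  L_1(s) = (s - 4)(s - 6) / -1
  L_2(s) = (s - 4)(s - 5) / 2
Then P(s) = 286/3·L_0(s) + 449/3·L_1(s) + 216·L_2(s).
Expanding and collecting terms gives P(s) = 6s^2 + (1/3)s - 2.
Check: P(6) = 216. ✓

P(s) = 6s^2 + (1/3)s - 2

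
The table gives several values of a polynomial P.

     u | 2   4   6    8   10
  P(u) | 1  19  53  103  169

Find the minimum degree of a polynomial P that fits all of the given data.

2

Forward differences of the values at u = 2, 4, 6, 8, 10:
  P  : 1  19  53  103  169
  Δ  : 18  34  50  66
  Δ^2: 16  16  16
  Δ^3: 0  0
  Δ^4: 0
The second differences are constant (16) and nonzero, while all higher differences vanish, so the minimal degree is 2.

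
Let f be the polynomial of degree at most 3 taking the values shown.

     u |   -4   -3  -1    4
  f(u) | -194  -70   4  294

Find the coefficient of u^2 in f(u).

Write f(u) = au^3 + bu^2 + cu + d. Substituting each data point gives a linear system:
  -64a + 16b - 4c + d = -194
  -27a + 9b - 3c + d = -70
  -a + b - c + d = 4
  64a + 16b + 4c + d = 294
Solving the system yields a = 4, b = 3, c = -3, d = 2.
So f(u) = 4u^3 + 3u^2 - 3u + 2.
The coefficient of u^2 is 3.

3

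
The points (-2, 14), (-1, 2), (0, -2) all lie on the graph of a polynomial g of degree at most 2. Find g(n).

g(n) = 4n^2 - 2

Write g(n) = an^2 + bn + c. Substituting each data point gives a linear system:
  4a - 2b + c = 14
  a - b + c = 2
  c = -2
Solving the system yields a = 4, b = 0, c = -2.
So g(n) = 4n² - 2.
Check: g(-2) = 14. ✓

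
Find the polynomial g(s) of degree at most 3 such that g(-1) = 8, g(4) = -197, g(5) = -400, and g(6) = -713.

Using the Lagrange interpolation formula with nodes -1, 4, 5, 6:
  L_0(s) = (s - 4)(s - 5)(s - 6) / -210
  L_1(s) = (s + 1)(s - 5)(s - 6) / 10
  L_2(s) = (s + 1)(s - 4)(s - 6) / -6
  L_3(s) = (s + 1)(s - 4)(s - 5) / 14
Then g(s) = 8·L_0(s) - 197·L_1(s) - 400·L_2(s) - 713·L_3(s).
Expanding and collecting terms gives g(s) = -4s^3 + 5s^2 - 4s - 5.
Check: g(6) = -713. ✓

g(s) = -4s^3 + 5s^2 - 4s - 5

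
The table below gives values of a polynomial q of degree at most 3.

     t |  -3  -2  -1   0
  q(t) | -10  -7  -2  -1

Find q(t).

q(t) = -t^3 - 5t^2 - 3t - 1

Write q(t) = at^3 + bt^2 + ct + d. Substituting each data point gives a linear system:
  -27a + 9b - 3c + d = -10
  -8a + 4b - 2c + d = -7
  -a + b - c + d = -2
  d = -1
Solving the system yields a = -1, b = -5, c = -3, d = -1.
So q(t) = -t^3 - 5t^2 - 3t - 1.
Check: q(0) = -1. ✓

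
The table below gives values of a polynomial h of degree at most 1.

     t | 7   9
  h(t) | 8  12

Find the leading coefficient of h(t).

Write h(t) = at + b. Substituting each data point gives a linear system:
  7a + b = 8
  9a + b = 12
Solving the system yields a = 2, b = -6.
So h(t) = 2t - 6.
The leading coefficient is 2.

2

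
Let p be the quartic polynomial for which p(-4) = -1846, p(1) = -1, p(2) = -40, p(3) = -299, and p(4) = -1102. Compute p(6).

-6356

Write p(t) = at^4 + bt^3 + ct^2 + dt + e. Substituting each data point gives a linear system:
  256a - 64b + 16c - 4d + e = -1846
  a + b + c + d + e = -1
  16a + 8b + 4c + 2d + e = -40
  81a + 27b + 9c + 3d + e = -299
  256a + 64b + 16c + 4d + e = -1102
Solving the system yields a = -6, b = 6, c = 4, d = -3, e = -2.
So p(t) = -6t⁴ + 6t³ + 4t² - 3t - 2.
Then p(6) = -6356.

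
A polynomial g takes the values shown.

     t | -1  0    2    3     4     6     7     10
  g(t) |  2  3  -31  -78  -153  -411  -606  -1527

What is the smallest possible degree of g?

Divided differences on the nodes -1, 0, 2, 3, 4, 6, 7, 10:
  order 0: 2  3  -31  -78  -153  -411  -606  -1527
  order 1: 1  -17  -47  -75  -129  -195  -307
  order 2: -6  -10  -14  -18  -22  -28
  order 3: -1  -1  -1  -1  -1
  order 4: 0  0  0  0
  order 5: 0  0  0
  order 6: 0  0
  order 7: 0
The order-3 divided differences are all -1 (nonzero) and every higher order vanishes, so the data lies on a polynomial of degree exactly 3.

3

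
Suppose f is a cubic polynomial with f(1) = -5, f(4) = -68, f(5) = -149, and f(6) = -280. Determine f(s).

Using the Lagrange interpolation formula with nodes 1, 4, 5, 6:
  L_0(s) = (s - 4)(s - 5)(s - 6) / -60
  L_1(s) = (s - 1)(s - 5)(s - 6) / 6
  L_2(s) = (s - 1)(s - 4)(s - 6) / -4
  L_3(s) = (s - 1)(s - 4)(s - 5) / 10
Then f(s) = -5·L_0(s) - 68·L_1(s) - 149·L_2(s) - 280·L_3(s).
Expanding and collecting terms gives f(s) = -2s³ + 5s² - 4s - 4.
Check: f(4) = -68. ✓

f(s) = -2s^3 + 5s^2 - 4s - 4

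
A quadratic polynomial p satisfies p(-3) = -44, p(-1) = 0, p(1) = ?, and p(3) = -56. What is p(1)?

-4

The 3 known points determine the degree-2 polynomial uniquely.
Write p(t) = at^2 + bt + c. Substituting each data point gives a linear system:
  9a - 3b + c = -44
  a - b + c = 0
  9a + 3b + c = -56
Solving the system yields a = -6, b = -2, c = 4.
So p(t) = -6t^2 - 2t + 4.
Then p(1) = -4.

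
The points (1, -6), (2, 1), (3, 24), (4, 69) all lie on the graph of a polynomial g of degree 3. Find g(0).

-3

Write g(x) = ax^3 + bx^2 + cx + d. Substituting each data point gives a linear system:
  a + b + c + d = -6
  8a + 4b + 2c + d = 1
  27a + 9b + 3c + d = 24
  64a + 16b + 4c + d = 69
Solving the system yields a = 1, b = 2, c = -6, d = -3.
So g(x) = x^3 + 2x^2 - 6x - 3.
Then g(0) = -3.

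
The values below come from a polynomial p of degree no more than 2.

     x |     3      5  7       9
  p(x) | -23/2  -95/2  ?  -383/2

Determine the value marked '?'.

-215/2

The 3 known points determine the degree-2 polynomial uniquely.
Write p(x) = ax^2 + bx + c. Substituting each data point gives a linear system:
  9a + 3b + c = -23/2
  25a + 5b + c = -95/2
  81a + 9b + c = -383/2
Solving the system yields a = -3, b = 6, c = -5/2.
So p(x) = -3x^2 + 6x - 5/2.
Then p(7) = -215/2.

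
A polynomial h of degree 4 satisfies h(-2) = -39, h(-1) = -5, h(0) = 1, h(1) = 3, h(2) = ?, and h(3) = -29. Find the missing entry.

1

On equispaced nodes a degree-4 polynomial has vanishing fifth forward difference, so
  - h(-2) + 5·h(-1) - 10·h(0) + 10·h(1) - 5·h(2) + h(3) = 0.
Substituting the known values and solving for h(2):
  -5·h(2) = -5
  h(2) = 1.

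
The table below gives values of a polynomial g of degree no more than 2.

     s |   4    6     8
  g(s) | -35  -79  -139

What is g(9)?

-175

Write g(s) = as^2 + bs + c. Substituting each data point gives a linear system:
  16a + 4b + c = -35
  36a + 6b + c = -79
  64a + 8b + c = -139
Solving the system yields a = -2, b = -2, c = 5.
So g(s) = -2s² - 2s + 5.
Then g(9) = -175.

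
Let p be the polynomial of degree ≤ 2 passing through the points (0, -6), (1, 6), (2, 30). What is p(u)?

p(u) = 6u^2 + 6u - 6

Using the Lagrange interpolation formula with nodes 0, 1, 2:
  L_0(u) = (u - 1)(u - 2) / 2
  L_1(u) = u(u - 2) / -1
  L_2(u) = u(u - 1) / 2
Then p(u) = -6·L_0(u) + 6·L_1(u) + 30·L_2(u).
Expanding and collecting terms gives p(u) = 6u^2 + 6u - 6.
Check: p(2) = 30. ✓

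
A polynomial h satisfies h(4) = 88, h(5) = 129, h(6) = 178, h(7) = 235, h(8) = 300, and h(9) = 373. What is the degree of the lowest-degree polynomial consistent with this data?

Forward differences of the values at n = 4, 5, 6, 7, 8, 9:
  h  : 88  129  178  235  300  373
  Δ  : 41  49  57  65  73
  Δ^2: 8  8  8  8
  Δ^3: 0  0  0
  Δ^4: 0  0
  Δ^5: 0
The second differences are constant (8) and nonzero, while all higher differences vanish, so the minimal degree is 2.

2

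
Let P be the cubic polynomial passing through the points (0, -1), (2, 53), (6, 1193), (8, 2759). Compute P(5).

Using the Lagrange interpolation formula with nodes 0, 2, 6, 8:
  L_0(u) = (u - 2)(u - 6)(u - 8) / -96
  L_1(u) = u(u - 6)(u - 8) / 48
  L_2(u) = u(u - 2)(u - 8) / -48
  L_3(u) = u(u - 2)(u - 6) / 96
Then P(u) = -1·L_0(u) + 53·L_1(u) + 1193·L_2(u) + 2759·L_3(u).
Expanding and collecting terms gives P(u) = 5u³ + 3u² + u - 1.
Evaluating at u = 5: P(5) = 704.

704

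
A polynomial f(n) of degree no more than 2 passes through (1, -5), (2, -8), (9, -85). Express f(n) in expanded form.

Using the Lagrange interpolation formula with nodes 1, 2, 9:
  L_0(n) = (n - 2)(n - 9) / 8
  L_1(n) = (n - 1)(n - 9) / -7
  L_2(n) = (n - 1)(n - 2) / 56
Then f(n) = -5·L_0(n) - 8·L_1(n) - 85·L_2(n).
Expanding and collecting terms gives f(n) = -n² - 4.
Check: f(2) = -8. ✓

f(n) = -n^2 - 4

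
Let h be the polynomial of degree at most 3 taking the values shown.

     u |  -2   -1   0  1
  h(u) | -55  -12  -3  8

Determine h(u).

h(u) = 6u^3 + u^2 + 4u - 3

Write h(u) = au^3 + bu^2 + cu + d. Substituting each data point gives a linear system:
  -8a + 4b - 2c + d = -55
  -a + b - c + d = -12
  d = -3
  a + b + c + d = 8
Solving the system yields a = 6, b = 1, c = 4, d = -3.
So h(u) = 6u^3 + u^2 + 4u - 3.
Check: h(-2) = -55. ✓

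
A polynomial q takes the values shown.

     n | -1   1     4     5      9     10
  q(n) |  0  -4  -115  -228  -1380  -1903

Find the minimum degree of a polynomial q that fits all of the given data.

Divided differences on the nodes -1, 1, 4, 5, 9, 10:
  order 0: 0  -4  -115  -228  -1380  -1903
  order 1: -2  -37  -113  -288  -523
  order 2: -7  -19  -35  -47
  order 3: -2  -2  -2
  order 4: 0  0
  order 5: 0
The order-3 divided differences are all -2 (nonzero) and every higher order vanishes, so the data lies on a polynomial of degree exactly 3.

3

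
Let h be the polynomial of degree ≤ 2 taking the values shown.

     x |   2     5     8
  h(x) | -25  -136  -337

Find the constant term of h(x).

Write h(x) = ax^2 + bx + c. Substituting each data point gives a linear system:
  4a + 2b + c = -25
  25a + 5b + c = -136
  64a + 8b + c = -337
Solving the system yields a = -5, b = -2, c = -1.
So h(x) = -5x² - 2x - 1.
The constant term is -1.

-1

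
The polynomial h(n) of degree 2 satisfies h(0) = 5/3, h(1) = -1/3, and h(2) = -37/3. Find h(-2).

Write h(n) = an^2 + bn + c. Substituting each data point gives a linear system:
  c = 5/3
  a + b + c = -1/3
  4a + 2b + c = -37/3
Solving the system yields a = -5, b = 3, c = 5/3.
So h(n) = -5n^2 + 3n + 5/3.
Then h(-2) = -73/3.

-73/3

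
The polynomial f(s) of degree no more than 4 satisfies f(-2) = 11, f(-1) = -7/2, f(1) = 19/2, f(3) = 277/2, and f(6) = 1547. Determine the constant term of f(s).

-1

Write f(s) = as^4 + bs^3 + cs^2 + ds + e. Substituting each data point gives a linear system:
  16a - 8b + 4c - 2d + e = 11
  a - b + c - d + e = -7/2
  a + b + c + d + e = 19/2
  81a + 27b + 9c + 3d + e = 277/2
  1296a + 216b + 36c + 6d + e = 1547
Solving the system yields a = 1, b = 1/2, c = 3, d = 6, e = -1.
So f(s) = s^4 + (1/2)s^3 + 3s^2 + 6s - 1.
The constant term is -1.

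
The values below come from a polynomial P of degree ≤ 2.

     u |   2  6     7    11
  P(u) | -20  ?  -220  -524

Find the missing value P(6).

The 3 known points determine the degree-2 polynomial uniquely.
Write P(u) = au^2 + bu + c. Substituting each data point gives a linear system:
  4a + 2b + c = -20
  49a + 7b + c = -220
  121a + 11b + c = -524
Solving the system yields a = -4, b = -4, c = 4.
So P(u) = -4u^2 - 4u + 4.
Then P(6) = -164.

-164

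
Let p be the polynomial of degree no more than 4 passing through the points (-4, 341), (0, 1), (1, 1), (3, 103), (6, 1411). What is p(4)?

301

Write p(t) = at^4 + bt^3 + ct^2 + dt + e. Substituting each data point gives a linear system:
  256a - 64b + 16c - 4d + e = 341
  e = 1
  a + b + c + d + e = 1
  81a + 27b + 9c + 3d + e = 103
  1296a + 216b + 36c + 6d + e = 1411
Solving the system yields a = 1, b = 0, c = 4, d = -5, e = 1.
So p(t) = t^4 + 4t^2 - 5t + 1.
Then p(4) = 301.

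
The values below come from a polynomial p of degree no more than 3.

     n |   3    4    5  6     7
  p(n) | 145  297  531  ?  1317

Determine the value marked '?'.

865

The 4 known points determine the degree-3 polynomial uniquely.
Write p(n) = an^3 + bn^2 + cn + d. Substituting each data point gives a linear system:
  27a + 9b + 3c + d = 145
  64a + 16b + 4c + d = 297
  125a + 25b + 5c + d = 531
  343a + 49b + 7c + d = 1317
Solving the system yields a = 3, b = 5, c = 6, d = 1.
So p(n) = 3n^3 + 5n^2 + 6n + 1.
Then p(6) = 865.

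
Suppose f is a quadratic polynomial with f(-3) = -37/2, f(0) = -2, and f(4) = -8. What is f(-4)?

Using the Lagrange interpolation formula with nodes -3, 0, 4:
  L_0(t) = t(t - 4) / 21
  L_1(t) = (t + 3)(t - 4) / -12
  L_2(t) = (t + 3)t / 28
Then f(t) = -37/2·L_0(t) - 2·L_1(t) - 8·L_2(t).
Expanding and collecting terms gives f(t) = -t^2 + (5/2)t - 2.
Evaluating at t = -4: f(-4) = -28.

-28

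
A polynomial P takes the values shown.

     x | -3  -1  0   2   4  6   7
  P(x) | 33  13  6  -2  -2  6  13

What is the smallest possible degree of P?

2

Divided differences on the nodes -3, -1, 0, 2, 4, 6, 7:
  order 0: 33  13  6  -2  -2  6  13
  order 1: -10  -7  -4  0  4  7
  order 2: 1  1  1  1  1
  order 3: 0  0  0  0
  order 4: 0  0  0
  order 5: 0  0
  order 6: 0
The order-2 divided differences are all 1 (nonzero) and every higher order vanishes, so the data lies on a polynomial of degree exactly 2.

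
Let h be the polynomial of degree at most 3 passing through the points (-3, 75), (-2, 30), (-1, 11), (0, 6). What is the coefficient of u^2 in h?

Write h(u) = au^3 + bu^2 + cu + d. Substituting each data point gives a linear system:
  -27a + 9b - 3c + d = 75
  -8a + 4b - 2c + d = 30
  -a + b - c + d = 11
  d = 6
Solving the system yields a = -2, b = 1, c = -2, d = 6.
So h(u) = -2u³ + u² - 2u + 6.
The coefficient of u^2 is 1.

1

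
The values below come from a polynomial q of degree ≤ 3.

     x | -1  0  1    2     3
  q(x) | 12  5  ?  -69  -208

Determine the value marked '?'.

-10

The 4 known points determine the degree-3 polynomial uniquely.
Write q(x) = ax^3 + bx^2 + cx + d. Substituting each data point gives a linear system:
  -a + b - c + d = 12
  d = 5
  8a + 4b + 2c + d = -69
  27a + 9b + 3c + d = -208
Solving the system yields a = -6, b = -4, c = -5, d = 5.
So q(x) = -6x^3 - 4x^2 - 5x + 5.
Then q(1) = -10.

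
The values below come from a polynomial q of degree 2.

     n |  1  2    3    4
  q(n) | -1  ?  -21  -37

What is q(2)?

-9

The 3 known points determine the degree-2 polynomial uniquely.
Write q(n) = an^2 + bn + c. Substituting each data point gives a linear system:
  a + b + c = -1
  9a + 3b + c = -21
  16a + 4b + c = -37
Solving the system yields a = -2, b = -2, c = 3.
So q(n) = -2n^2 - 2n + 3.
Then q(2) = -9.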